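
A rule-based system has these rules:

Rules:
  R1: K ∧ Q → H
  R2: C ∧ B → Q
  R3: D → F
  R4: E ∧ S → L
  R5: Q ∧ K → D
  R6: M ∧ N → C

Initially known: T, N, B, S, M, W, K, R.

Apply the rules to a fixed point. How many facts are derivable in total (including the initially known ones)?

Round 1 — R6, derive C.
Round 2 — R2, derive Q.
Round 3 — R1, R5, derive H, D.
Round 4 — R3, derive F.
Closure: {B, C, D, F, H, K, M, N, Q, R, S, T, W} — 13 facts.

13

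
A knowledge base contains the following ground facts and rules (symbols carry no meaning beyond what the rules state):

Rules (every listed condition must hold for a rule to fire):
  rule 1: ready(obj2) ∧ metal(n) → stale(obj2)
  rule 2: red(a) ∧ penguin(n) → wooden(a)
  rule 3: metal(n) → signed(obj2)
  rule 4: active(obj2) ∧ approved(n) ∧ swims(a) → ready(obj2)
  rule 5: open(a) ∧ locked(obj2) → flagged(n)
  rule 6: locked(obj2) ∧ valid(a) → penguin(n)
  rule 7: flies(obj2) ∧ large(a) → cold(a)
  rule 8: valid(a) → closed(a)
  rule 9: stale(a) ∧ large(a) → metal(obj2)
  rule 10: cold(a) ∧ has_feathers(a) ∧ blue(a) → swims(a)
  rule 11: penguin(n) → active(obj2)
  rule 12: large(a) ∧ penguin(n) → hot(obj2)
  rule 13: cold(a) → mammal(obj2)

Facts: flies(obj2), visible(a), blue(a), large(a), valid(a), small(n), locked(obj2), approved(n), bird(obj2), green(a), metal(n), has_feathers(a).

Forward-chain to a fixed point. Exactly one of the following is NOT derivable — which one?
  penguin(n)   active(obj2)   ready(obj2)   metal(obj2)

metal(obj2)

Round 1 fires rule 3, rule 6, rule 7, rule 8, giving signed(obj2), penguin(n), cold(a), closed(a).
Round 2 fires rule 10, rule 11, rule 12, rule 13, giving swims(a), active(obj2), hot(obj2), mammal(obj2).
Round 3 fires rule 4, giving ready(obj2).
Round 4 fires rule 1, giving stale(obj2).
Derived: ready(obj2) (round 3), active(obj2) (round 2), penguin(n) (round 1). metal(obj2) never appears in any round.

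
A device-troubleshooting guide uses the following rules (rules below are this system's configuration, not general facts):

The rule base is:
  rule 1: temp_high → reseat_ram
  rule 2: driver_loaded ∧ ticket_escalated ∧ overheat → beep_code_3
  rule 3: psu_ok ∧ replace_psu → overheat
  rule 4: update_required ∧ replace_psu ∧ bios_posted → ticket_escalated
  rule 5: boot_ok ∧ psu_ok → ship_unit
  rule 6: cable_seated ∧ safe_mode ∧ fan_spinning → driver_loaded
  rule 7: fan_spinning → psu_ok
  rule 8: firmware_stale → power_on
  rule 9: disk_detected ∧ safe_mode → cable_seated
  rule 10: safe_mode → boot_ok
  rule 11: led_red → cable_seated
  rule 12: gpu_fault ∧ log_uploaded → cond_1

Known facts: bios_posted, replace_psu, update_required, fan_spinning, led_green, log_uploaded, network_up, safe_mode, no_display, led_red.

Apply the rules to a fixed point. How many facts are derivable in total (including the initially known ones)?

18

Round 1: rule 4 [update_required ∧ replace_psu ∧ bios_posted → ticket_escalated]; rule 7 [fan_spinning → psu_ok]; rule 10 [safe_mode → boot_ok]; rule 11 [led_red → cable_seated]. Adds ticket_escalated, psu_ok, boot_ok, cable_seated.
Round 2: rule 3 [psu_ok ∧ replace_psu → overheat]; rule 5 [boot_ok ∧ psu_ok → ship_unit]; rule 6 [cable_seated ∧ safe_mode ∧ fan_spinning → driver_loaded]. Adds overheat, ship_unit, driver_loaded.
Round 3: rule 2 [driver_loaded ∧ ticket_escalated ∧ overheat → beep_code_3]. Adds beep_code_3.
Closure: {beep_code_3, bios_posted, boot_ok, cable_seated, driver_loaded, fan_spinning, led_green, led_red, log_uploaded, network_up, no_display, overheat, psu_ok, replace_psu, safe_mode, ship_unit, ticket_escalated, update_required} — 18 facts.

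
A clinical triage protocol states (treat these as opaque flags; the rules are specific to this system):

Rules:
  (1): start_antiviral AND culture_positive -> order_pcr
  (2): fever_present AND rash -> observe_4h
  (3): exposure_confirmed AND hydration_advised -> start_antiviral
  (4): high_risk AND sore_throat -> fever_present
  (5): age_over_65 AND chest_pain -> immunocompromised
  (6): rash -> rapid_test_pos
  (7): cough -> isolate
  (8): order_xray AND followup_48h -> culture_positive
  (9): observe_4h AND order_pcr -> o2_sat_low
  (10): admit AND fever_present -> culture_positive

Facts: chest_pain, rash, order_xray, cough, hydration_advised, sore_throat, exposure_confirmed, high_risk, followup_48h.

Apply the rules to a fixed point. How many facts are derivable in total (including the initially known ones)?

Round 1 fires (3), (4), (6), (7), (8), giving start_antiviral, fever_present, rapid_test_pos, isolate, culture_positive.
Round 2 fires (1), (2), giving order_pcr, observe_4h.
Round 3 fires (9), giving o2_sat_low.
Closure: {chest_pain, cough, culture_positive, exposure_confirmed, fever_present, followup_48h, high_risk, hydration_advised, isolate, o2_sat_low, observe_4h, order_pcr, order_xray, rapid_test_pos, rash, sore_throat, start_antiviral} — 17 facts.

17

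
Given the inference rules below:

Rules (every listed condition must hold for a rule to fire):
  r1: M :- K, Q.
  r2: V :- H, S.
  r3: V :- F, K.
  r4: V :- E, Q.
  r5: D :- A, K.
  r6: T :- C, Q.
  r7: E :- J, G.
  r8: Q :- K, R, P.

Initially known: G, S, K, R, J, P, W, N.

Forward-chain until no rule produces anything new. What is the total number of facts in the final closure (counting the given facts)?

Round 1: r7 [E :- J, G.]; r8 [Q :- K, R, P.]. New: E, Q.
Round 2: r1 [M :- K, Q.]; r4 [V :- E, Q.]. New: M, V.
Closure: {E, G, J, K, M, N, P, Q, R, S, V, W} — 12 facts.

12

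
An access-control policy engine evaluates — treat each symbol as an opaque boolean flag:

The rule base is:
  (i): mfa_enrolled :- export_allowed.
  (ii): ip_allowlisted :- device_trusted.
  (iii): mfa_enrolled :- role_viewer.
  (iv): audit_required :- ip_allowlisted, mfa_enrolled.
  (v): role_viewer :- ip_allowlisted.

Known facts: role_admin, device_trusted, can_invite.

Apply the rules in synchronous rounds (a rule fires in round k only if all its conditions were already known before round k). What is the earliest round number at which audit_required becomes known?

4

Round 1 — (ii), derive ip_allowlisted.
Round 2 — (v), derive role_viewer.
Round 3 — (iii), derive mfa_enrolled.
Round 4 — (iv), derive audit_required.
audit_required first appears in round 4.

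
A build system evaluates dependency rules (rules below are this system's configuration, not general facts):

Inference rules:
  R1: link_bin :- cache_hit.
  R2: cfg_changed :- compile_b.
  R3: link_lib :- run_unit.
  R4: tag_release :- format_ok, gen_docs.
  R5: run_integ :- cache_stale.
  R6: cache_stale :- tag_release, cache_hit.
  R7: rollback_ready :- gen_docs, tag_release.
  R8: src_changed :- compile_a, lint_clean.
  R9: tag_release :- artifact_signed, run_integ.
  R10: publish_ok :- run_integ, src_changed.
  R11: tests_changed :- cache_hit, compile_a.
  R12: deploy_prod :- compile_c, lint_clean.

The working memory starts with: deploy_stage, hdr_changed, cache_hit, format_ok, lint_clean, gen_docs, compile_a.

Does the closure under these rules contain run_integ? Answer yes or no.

Round 1: R1 [link_bin :- cache_hit.]; R4 [tag_release :- format_ok, gen_docs.]; R8 [src_changed :- compile_a, lint_clean.]; R11 [tests_changed :- cache_hit, compile_a.]. New: link_bin, tag_release, src_changed, tests_changed.
Round 2: R6 [cache_stale :- tag_release, cache_hit.]; R7 [rollback_ready :- gen_docs, tag_release.]. New: cache_stale, rollback_ready.
Round 3: R5 [run_integ :- cache_stale.]. New: run_integ.
Round 4: R10 [publish_ok :- run_integ, src_changed.]. New: publish_ok.
run_integ appears in round 3, so it is derivable.

yes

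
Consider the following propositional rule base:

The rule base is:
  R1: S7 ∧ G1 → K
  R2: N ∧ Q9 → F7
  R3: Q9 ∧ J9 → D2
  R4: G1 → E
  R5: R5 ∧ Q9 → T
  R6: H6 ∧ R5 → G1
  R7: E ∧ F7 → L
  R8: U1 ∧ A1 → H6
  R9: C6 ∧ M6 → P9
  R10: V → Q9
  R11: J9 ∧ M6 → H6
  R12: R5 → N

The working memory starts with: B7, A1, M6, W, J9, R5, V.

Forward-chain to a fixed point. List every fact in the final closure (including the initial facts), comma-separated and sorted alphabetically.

Round 1 fires R10, R11, R12, giving Q9, H6, N.
Round 2 fires R2, R3, R5, R6, giving F7, D2, T, G1.
Round 3 fires R4, giving E.
Round 4 fires R7, giving L.

A1, B7, D2, E, F7, G1, H6, J9, L, M6, N, Q9, R5, T, V, W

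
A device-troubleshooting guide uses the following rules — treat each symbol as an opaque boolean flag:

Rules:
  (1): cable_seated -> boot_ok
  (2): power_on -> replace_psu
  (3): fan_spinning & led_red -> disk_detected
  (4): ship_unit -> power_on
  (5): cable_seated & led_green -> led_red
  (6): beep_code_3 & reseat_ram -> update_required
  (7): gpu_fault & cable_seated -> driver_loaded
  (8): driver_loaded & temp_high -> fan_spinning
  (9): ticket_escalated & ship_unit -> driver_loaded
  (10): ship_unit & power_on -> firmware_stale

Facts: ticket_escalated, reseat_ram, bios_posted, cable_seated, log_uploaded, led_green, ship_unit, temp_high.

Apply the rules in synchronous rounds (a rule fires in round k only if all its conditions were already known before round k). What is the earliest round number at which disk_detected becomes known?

[1] (1) [cable_seated -> boot_ok]; (4) [ship_unit -> power_on]; (5) [cable_seated & led_green -> led_red]; (9) [ticket_escalated & ship_unit -> driver_loaded]. ⇒ new: boot_ok, power_on, led_red, driver_loaded.
[2] (2) [power_on -> replace_psu]; (8) [driver_loaded & temp_high -> fan_spinning]; (10) [ship_unit & power_on -> firmware_stale]. ⇒ new: replace_psu, fan_spinning, firmware_stale.
[3] (3) [fan_spinning & led_red -> disk_detected]. ⇒ new: disk_detected.
disk_detected first appears in round 3.

3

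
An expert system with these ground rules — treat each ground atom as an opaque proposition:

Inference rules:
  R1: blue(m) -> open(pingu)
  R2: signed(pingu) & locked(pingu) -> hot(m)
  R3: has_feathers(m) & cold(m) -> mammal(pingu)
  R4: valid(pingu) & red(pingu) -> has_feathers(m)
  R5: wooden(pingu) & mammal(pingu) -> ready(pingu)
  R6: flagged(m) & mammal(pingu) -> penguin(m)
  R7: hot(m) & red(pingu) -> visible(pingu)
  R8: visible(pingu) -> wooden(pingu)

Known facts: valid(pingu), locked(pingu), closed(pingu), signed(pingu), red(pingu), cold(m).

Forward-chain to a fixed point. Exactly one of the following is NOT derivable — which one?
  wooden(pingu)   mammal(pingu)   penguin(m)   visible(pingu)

Round 1 fires R2, R4, giving hot(m), has_feathers(m).
Round 2 fires R3, R7, giving mammal(pingu), visible(pingu).
Round 3 fires R8, giving wooden(pingu).
Round 4 fires R5, giving ready(pingu).
Derived: visible(pingu) (round 2), mammal(pingu) (round 2), wooden(pingu) (round 3). penguin(m) never appears in any round.

penguin(m)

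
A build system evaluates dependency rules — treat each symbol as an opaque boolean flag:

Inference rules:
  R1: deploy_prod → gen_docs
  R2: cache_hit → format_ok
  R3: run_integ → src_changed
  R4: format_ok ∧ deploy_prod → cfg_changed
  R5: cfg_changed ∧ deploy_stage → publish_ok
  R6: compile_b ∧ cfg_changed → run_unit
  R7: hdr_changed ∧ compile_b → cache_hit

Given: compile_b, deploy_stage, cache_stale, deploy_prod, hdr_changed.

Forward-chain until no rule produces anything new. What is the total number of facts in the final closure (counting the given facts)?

11

Round 1: R1 [deploy_prod → gen_docs]; R7 [hdr_changed ∧ compile_b → cache_hit]. New: gen_docs, cache_hit.
Round 2: R2 [cache_hit → format_ok]. New: format_ok.
Round 3: R4 [format_ok ∧ deploy_prod → cfg_changed]. New: cfg_changed.
Round 4: R5 [cfg_changed ∧ deploy_stage → publish_ok]; R6 [compile_b ∧ cfg_changed → run_unit]. New: publish_ok, run_unit.
Closure: {cache_hit, cache_stale, cfg_changed, compile_b, deploy_prod, deploy_stage, format_ok, gen_docs, hdr_changed, publish_ok, run_unit} — 11 facts.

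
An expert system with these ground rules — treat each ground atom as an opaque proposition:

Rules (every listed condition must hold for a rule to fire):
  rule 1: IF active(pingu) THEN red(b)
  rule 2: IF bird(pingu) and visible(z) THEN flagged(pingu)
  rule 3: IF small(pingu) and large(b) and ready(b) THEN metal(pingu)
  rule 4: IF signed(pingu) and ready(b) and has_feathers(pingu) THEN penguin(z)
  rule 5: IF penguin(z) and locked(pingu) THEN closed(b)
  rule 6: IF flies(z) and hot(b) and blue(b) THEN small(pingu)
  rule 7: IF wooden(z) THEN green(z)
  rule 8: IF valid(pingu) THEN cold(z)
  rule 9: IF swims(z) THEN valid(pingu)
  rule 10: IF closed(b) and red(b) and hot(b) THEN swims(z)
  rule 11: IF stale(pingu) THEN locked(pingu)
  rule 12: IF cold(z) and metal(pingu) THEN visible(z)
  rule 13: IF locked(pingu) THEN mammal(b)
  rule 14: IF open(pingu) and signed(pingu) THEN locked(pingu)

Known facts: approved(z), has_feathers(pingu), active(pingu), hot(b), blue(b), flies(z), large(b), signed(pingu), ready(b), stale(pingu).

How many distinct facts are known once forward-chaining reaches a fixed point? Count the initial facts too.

21

Round 1: rule 1 [IF active(pingu) THEN red(b)]; rule 4 [IF signed(pingu) and ready(b) and has_feathers(pingu) THEN penguin(z)]; rule 6 [IF flies(z) and hot(b) and blue(b) THEN small(pingu)]; rule 11 [IF stale(pingu) THEN locked(pingu)]. New: red(b), penguin(z), small(pingu), locked(pingu).
Round 2: rule 3 [IF small(pingu) and large(b) and ready(b) THEN metal(pingu)]; rule 5 [IF penguin(z) and locked(pingu) THEN closed(b)]; rule 13 [IF locked(pingu) THEN mammal(b)]. New: metal(pingu), closed(b), mammal(b).
Round 3: rule 10 [IF closed(b) and red(b) and hot(b) THEN swims(z)]. New: swims(z).
Round 4: rule 9 [IF swims(z) THEN valid(pingu)]. New: valid(pingu).
Round 5: rule 8 [IF valid(pingu) THEN cold(z)]. New: cold(z).
Round 6: rule 12 [IF cold(z) and metal(pingu) THEN visible(z)]. New: visible(z).
Closure: {active(pingu), approved(z), blue(b), closed(b), cold(z), flies(z), has_feathers(pingu), hot(b), large(b), locked(pingu), mammal(b), metal(pingu), penguin(z), ready(b), red(b), signed(pingu), small(pingu), stale(pingu), swims(z), valid(pingu), visible(z)} — 21 facts.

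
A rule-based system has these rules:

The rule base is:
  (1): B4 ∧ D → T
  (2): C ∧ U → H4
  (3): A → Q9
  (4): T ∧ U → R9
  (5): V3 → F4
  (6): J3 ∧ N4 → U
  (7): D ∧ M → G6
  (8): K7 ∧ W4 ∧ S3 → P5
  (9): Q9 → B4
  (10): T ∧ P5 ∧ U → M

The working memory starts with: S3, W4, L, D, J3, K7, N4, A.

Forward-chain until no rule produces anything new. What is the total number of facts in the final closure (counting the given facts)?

[1] (3) [A → Q9]; (6) [J3 ∧ N4 → U]; (8) [K7 ∧ W4 ∧ S3 → P5]. ⇒ new: Q9, U, P5.
[2] (9) [Q9 → B4]. ⇒ new: B4.
[3] (1) [B4 ∧ D → T]. ⇒ new: T.
[4] (4) [T ∧ U → R9]; (10) [T ∧ P5 ∧ U → M]. ⇒ new: R9, M.
[5] (7) [D ∧ M → G6]. ⇒ new: G6.
Closure: {A, B4, D, G6, J3, K7, L, M, N4, P5, Q9, R9, S3, T, U, W4} — 16 facts.

16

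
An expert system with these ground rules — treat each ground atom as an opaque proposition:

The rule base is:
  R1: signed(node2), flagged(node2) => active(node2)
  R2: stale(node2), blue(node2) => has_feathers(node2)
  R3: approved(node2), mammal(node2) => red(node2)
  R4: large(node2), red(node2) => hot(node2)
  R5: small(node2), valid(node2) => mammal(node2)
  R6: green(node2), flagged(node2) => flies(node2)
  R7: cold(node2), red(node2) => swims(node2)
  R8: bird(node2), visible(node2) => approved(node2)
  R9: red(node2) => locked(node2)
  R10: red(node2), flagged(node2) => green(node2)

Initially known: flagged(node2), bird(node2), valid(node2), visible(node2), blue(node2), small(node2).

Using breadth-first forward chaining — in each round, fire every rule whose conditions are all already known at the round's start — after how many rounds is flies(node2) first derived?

4

Round 1 — R5, R8, derive mammal(node2), approved(node2).
Round 2 — R3, derive red(node2).
Round 3 — R9, R10, derive locked(node2), green(node2).
Round 4 — R6, derive flies(node2).
flies(node2) first appears in round 4.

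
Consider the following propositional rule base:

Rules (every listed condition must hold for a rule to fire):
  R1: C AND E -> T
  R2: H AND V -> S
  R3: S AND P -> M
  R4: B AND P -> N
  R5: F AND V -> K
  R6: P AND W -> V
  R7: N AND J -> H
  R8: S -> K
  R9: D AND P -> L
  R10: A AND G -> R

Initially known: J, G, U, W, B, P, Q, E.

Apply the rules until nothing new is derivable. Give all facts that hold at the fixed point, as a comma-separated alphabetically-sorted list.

B, E, G, H, J, K, M, N, P, Q, S, U, V, W

Round 1 — R4, R6, derive N, V.
Round 2 — R7, derive H.
Round 3 — R2, derive S.
Round 4 — R3, R8, derive M, K.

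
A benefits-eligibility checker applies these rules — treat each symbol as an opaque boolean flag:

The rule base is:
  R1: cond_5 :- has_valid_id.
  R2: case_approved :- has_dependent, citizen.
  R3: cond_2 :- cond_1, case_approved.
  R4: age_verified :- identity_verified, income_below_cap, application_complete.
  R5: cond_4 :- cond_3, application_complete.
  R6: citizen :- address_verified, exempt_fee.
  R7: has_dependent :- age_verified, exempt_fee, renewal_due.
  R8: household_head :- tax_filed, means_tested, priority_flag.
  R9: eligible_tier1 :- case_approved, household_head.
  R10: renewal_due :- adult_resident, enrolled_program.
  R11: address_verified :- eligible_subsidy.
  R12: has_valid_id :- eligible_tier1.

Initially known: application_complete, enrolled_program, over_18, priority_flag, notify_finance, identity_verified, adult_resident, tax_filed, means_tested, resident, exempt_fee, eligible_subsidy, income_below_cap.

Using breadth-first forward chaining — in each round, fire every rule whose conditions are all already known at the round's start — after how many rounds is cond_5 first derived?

6

Round 1: R4 [age_verified :- identity_verified, income_below_cap, application_complete.]; R8 [household_head :- tax_filed, means_tested, priority_flag.]; R10 [renewal_due :- adult_resident, enrolled_program.]; R11 [address_verified :- eligible_subsidy.]. New: age_verified, household_head, renewal_due, address_verified.
Round 2: R6 [citizen :- address_verified, exempt_fee.]; R7 [has_dependent :- age_verified, exempt_fee, renewal_due.]. New: citizen, has_dependent.
Round 3: R2 [case_approved :- has_dependent, citizen.]. New: case_approved.
Round 4: R9 [eligible_tier1 :- case_approved, household_head.]. New: eligible_tier1.
Round 5: R12 [has_valid_id :- eligible_tier1.]. New: has_valid_id.
Round 6: R1 [cond_5 :- has_valid_id.]. New: cond_5.
cond_5 first appears in round 6.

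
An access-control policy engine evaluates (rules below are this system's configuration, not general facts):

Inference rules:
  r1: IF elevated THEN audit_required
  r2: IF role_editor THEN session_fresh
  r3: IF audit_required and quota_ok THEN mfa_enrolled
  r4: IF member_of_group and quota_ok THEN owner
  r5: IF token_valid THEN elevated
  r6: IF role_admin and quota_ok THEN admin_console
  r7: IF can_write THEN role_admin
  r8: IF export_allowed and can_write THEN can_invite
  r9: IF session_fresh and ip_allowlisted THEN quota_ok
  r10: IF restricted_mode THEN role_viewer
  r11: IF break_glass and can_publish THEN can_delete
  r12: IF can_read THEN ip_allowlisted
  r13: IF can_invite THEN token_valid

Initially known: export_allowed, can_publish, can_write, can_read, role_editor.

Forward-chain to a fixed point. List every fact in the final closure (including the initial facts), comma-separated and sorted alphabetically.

Round 1 fires r2, r7, r8, r12, giving session_fresh, role_admin, can_invite, ip_allowlisted.
Round 2 fires r9, r13, giving quota_ok, token_valid.
Round 3 fires r5, r6, giving elevated, admin_console.
Round 4 fires r1, giving audit_required.
Round 5 fires r3, giving mfa_enrolled.

admin_console, audit_required, can_invite, can_publish, can_read, can_write, elevated, export_allowed, ip_allowlisted, mfa_enrolled, quota_ok, role_admin, role_editor, session_fresh, token_valid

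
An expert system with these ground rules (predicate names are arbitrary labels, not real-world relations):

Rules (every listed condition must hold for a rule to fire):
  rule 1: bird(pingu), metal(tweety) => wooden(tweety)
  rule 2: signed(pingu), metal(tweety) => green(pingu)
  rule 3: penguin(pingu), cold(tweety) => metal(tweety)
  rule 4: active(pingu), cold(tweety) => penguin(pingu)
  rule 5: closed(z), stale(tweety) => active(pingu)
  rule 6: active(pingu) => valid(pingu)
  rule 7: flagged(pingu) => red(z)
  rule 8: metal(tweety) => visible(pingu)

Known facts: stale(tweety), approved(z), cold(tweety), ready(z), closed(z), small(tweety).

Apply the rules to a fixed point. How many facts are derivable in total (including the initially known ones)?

Round 1 fires rule 5, giving active(pingu).
Round 2 fires rule 4, rule 6, giving penguin(pingu), valid(pingu).
Round 3 fires rule 3, giving metal(tweety).
Round 4 fires rule 8, giving visible(pingu).
Closure: {active(pingu), approved(z), closed(z), cold(tweety), metal(tweety), penguin(pingu), ready(z), small(tweety), stale(tweety), valid(pingu), visible(pingu)} — 11 facts.

11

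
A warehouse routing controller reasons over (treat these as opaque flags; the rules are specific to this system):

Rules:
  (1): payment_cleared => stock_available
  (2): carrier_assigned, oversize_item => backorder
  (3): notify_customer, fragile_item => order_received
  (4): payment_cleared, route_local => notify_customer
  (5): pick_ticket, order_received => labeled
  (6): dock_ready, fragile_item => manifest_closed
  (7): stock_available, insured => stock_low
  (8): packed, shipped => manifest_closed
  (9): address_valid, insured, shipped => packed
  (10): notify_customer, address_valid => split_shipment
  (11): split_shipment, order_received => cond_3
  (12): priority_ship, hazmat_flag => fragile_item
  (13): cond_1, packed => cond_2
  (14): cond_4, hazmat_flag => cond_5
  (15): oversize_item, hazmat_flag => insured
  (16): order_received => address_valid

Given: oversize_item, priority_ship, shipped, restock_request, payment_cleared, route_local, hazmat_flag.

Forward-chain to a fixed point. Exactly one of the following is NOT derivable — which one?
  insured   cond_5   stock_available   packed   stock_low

[1] (1) [payment_cleared => stock_available]; (4) [payment_cleared, route_local => notify_customer]; (12) [priority_ship, hazmat_flag => fragile_item]; (15) [oversize_item, hazmat_flag => insured]. ⇒ new: stock_available, notify_customer, fragile_item, insured.
[2] (3) [notify_customer, fragile_item => order_received]; (7) [stock_available, insured => stock_low]. ⇒ new: order_received, stock_low.
[3] (16) [order_received => address_valid]. ⇒ new: address_valid.
[4] (9) [address_valid, insured, shipped => packed]; (10) [notify_customer, address_valid => split_shipment]. ⇒ new: packed, split_shipment.
[5] (8) [packed, shipped => manifest_closed]; (11) [split_shipment, order_received => cond_3]. ⇒ new: manifest_closed, cond_3.
Derived: insured (round 1), stock_available (round 1), packed (round 4), stock_low (round 2). cond_5 never appears in any round.

cond_5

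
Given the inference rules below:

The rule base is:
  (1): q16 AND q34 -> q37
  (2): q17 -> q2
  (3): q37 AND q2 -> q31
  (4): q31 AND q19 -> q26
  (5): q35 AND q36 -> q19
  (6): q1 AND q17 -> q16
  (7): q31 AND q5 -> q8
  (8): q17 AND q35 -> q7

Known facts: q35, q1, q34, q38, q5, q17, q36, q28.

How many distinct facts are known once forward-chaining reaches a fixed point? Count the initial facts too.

[1] (2) [q17 -> q2]; (5) [q35 AND q36 -> q19]; (6) [q1 AND q17 -> q16]; (8) [q17 AND q35 -> q7]. ⇒ new: q2, q19, q16, q7.
[2] (1) [q16 AND q34 -> q37]. ⇒ new: q37.
[3] (3) [q37 AND q2 -> q31]. ⇒ new: q31.
[4] (4) [q31 AND q19 -> q26]; (7) [q31 AND q5 -> q8]. ⇒ new: q26, q8.
Closure: {q1, q16, q17, q19, q2, q26, q28, q31, q34, q35, q36, q37, q38, q5, q7, q8} — 16 facts.

16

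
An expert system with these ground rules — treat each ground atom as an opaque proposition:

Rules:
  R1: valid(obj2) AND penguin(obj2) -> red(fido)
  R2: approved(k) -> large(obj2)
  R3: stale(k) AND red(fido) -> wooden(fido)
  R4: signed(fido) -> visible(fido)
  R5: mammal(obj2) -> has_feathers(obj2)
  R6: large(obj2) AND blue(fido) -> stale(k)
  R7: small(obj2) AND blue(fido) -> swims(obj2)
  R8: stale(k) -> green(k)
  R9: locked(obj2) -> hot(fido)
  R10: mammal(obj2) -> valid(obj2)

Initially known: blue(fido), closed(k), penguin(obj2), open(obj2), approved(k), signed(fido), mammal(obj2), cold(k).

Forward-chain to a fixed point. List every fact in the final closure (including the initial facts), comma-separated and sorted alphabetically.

Round 1: R2 [approved(k) -> large(obj2)]; R4 [signed(fido) -> visible(fido)]; R5 [mammal(obj2) -> has_feathers(obj2)]; R10 [mammal(obj2) -> valid(obj2)]. New: large(obj2), visible(fido), has_feathers(obj2), valid(obj2).
Round 2: R1 [valid(obj2) AND penguin(obj2) -> red(fido)]; R6 [large(obj2) AND blue(fido) -> stale(k)]. New: red(fido), stale(k).
Round 3: R3 [stale(k) AND red(fido) -> wooden(fido)]; R8 [stale(k) -> green(k)]. New: wooden(fido), green(k).

approved(k), blue(fido), closed(k), cold(k), green(k), has_feathers(obj2), large(obj2), mammal(obj2), open(obj2), penguin(obj2), red(fido), signed(fido), stale(k), valid(obj2), visible(fido), wooden(fido)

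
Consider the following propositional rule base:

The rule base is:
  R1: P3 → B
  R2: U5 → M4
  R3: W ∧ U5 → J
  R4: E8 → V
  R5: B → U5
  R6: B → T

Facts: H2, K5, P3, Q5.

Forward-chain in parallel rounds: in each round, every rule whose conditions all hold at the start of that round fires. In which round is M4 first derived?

3

Round 1: R1 [P3 → B]. Adds B.
Round 2: R5 [B → U5]; R6 [B → T]. Adds U5, T.
Round 3: R2 [U5 → M4]. Adds M4.
M4 first appears in round 3.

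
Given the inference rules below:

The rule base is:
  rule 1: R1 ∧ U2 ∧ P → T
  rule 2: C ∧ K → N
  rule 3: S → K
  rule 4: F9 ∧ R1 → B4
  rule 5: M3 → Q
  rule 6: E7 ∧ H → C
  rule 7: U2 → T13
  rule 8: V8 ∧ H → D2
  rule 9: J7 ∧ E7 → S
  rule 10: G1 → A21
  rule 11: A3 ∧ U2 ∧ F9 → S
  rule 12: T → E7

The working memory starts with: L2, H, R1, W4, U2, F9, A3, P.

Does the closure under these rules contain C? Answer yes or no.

yes

Round 1: rule 1 [R1 ∧ U2 ∧ P → T]; rule 4 [F9 ∧ R1 → B4]; rule 7 [U2 → T13]; rule 11 [A3 ∧ U2 ∧ F9 → S]. Adds T, B4, T13, S.
Round 2: rule 3 [S → K]; rule 12 [T → E7]. Adds K, E7.
Round 3: rule 6 [E7 ∧ H → C]. Adds C.
Round 4: rule 2 [C ∧ K → N]. Adds N.
C appears in round 3, so it is derivable.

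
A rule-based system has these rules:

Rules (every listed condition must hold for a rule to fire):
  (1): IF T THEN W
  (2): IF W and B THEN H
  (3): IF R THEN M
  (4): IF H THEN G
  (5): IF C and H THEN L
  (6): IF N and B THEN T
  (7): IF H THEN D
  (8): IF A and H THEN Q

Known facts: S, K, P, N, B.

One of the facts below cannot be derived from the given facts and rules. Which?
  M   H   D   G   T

M

[1] (6) [IF N and B THEN T]. ⇒ new: T.
[2] (1) [IF T THEN W]. ⇒ new: W.
[3] (2) [IF W and B THEN H]. ⇒ new: H.
[4] (4) [IF H THEN G]; (7) [IF H THEN D]. ⇒ new: G, D.
Derived: D (round 4), G (round 4), T (round 1), H (round 3). M never appears in any round.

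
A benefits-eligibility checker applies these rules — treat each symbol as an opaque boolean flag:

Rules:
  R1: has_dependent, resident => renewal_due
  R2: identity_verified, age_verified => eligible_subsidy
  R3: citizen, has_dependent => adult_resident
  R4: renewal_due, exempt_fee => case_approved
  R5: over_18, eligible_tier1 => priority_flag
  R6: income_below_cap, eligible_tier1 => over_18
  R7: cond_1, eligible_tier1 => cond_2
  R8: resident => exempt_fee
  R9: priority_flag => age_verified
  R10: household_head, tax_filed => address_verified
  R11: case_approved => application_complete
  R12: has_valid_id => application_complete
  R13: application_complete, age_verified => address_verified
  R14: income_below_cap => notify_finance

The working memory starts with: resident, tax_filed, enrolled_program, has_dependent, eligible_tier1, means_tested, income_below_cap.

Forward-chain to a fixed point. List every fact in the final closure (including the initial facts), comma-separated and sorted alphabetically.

address_verified, age_verified, application_complete, case_approved, eligible_tier1, enrolled_program, exempt_fee, has_dependent, income_below_cap, means_tested, notify_finance, over_18, priority_flag, renewal_due, resident, tax_filed

Round 1: R1 [has_dependent, resident => renewal_due]; R6 [income_below_cap, eligible_tier1 => over_18]; R8 [resident => exempt_fee]; R14 [income_below_cap => notify_finance]. New: renewal_due, over_18, exempt_fee, notify_finance.
Round 2: R4 [renewal_due, exempt_fee => case_approved]; R5 [over_18, eligible_tier1 => priority_flag]. New: case_approved, priority_flag.
Round 3: R9 [priority_flag => age_verified]; R11 [case_approved => application_complete]. New: age_verified, application_complete.
Round 4: R13 [application_complete, age_verified => address_verified]. New: address_verified.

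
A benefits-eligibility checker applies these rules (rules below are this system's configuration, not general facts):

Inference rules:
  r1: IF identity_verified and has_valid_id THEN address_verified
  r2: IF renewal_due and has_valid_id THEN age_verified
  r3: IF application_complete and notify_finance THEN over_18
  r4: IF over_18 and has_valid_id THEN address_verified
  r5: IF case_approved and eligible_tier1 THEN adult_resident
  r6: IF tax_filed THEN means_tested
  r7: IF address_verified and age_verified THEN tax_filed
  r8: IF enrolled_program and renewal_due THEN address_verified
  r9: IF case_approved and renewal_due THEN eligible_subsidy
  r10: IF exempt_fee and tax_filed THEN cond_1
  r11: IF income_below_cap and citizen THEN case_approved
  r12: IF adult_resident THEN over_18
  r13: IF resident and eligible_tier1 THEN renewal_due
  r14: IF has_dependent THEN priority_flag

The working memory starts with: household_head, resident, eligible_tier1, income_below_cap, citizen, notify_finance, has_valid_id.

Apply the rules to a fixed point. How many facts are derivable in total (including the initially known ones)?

16

Round 1: r11 [IF income_below_cap and citizen THEN case_approved]; r13 [IF resident and eligible_tier1 THEN renewal_due]. Adds case_approved, renewal_due.
Round 2: r2 [IF renewal_due and has_valid_id THEN age_verified]; r5 [IF case_approved and eligible_tier1 THEN adult_resident]; r9 [IF case_approved and renewal_due THEN eligible_subsidy]. Adds age_verified, adult_resident, eligible_subsidy.
Round 3: r12 [IF adult_resident THEN over_18]. Adds over_18.
Round 4: r4 [IF over_18 and has_valid_id THEN address_verified]. Adds address_verified.
Round 5: r7 [IF address_verified and age_verified THEN tax_filed]. Adds tax_filed.
Round 6: r6 [IF tax_filed THEN means_tested]. Adds means_tested.
Closure: {address_verified, adult_resident, age_verified, case_approved, citizen, eligible_subsidy, eligible_tier1, has_valid_id, household_head, income_below_cap, means_tested, notify_finance, over_18, renewal_due, resident, tax_filed} — 16 facts.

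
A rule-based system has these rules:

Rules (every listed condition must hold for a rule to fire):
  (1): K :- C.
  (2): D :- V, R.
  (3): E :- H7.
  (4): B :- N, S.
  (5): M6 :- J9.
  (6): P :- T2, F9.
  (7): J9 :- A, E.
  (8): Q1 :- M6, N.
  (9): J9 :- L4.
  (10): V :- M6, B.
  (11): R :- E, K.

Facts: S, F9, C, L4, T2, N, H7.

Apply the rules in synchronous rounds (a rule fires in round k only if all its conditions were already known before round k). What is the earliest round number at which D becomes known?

Round 1 fires (1), (3), (4), (6), (9), giving K, E, B, P, J9.
Round 2 fires (5), (11), giving M6, R.
Round 3 fires (8), (10), giving Q1, V.
Round 4 fires (2), giving D.
D first appears in round 4.

4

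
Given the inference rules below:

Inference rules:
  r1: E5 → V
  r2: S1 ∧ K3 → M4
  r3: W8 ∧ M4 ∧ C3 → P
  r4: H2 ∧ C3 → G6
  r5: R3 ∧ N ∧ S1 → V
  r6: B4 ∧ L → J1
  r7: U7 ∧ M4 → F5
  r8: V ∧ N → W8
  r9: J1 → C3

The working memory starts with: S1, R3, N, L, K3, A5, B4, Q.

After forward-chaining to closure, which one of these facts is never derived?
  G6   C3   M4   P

Round 1 fires r2, r5, r6, giving M4, V, J1.
Round 2 fires r8, r9, giving W8, C3.
Round 3 fires r3, giving P.
Derived: M4 (round 1), P (round 3), C3 (round 2). G6 never appears in any round.

G6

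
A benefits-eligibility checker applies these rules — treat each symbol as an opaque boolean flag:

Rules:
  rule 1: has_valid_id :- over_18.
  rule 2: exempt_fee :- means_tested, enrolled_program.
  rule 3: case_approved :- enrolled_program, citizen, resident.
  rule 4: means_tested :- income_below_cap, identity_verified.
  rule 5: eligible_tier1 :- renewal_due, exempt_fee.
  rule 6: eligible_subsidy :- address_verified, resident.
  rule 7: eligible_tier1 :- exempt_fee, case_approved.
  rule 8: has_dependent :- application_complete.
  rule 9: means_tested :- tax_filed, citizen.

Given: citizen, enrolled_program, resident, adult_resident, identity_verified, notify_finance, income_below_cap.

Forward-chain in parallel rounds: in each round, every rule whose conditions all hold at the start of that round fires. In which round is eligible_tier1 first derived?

Round 1 — rule 3, rule 4, derive case_approved, means_tested.
Round 2 — rule 2, derive exempt_fee.
Round 3 — rule 7, derive eligible_tier1.
eligible_tier1 first appears in round 3.

3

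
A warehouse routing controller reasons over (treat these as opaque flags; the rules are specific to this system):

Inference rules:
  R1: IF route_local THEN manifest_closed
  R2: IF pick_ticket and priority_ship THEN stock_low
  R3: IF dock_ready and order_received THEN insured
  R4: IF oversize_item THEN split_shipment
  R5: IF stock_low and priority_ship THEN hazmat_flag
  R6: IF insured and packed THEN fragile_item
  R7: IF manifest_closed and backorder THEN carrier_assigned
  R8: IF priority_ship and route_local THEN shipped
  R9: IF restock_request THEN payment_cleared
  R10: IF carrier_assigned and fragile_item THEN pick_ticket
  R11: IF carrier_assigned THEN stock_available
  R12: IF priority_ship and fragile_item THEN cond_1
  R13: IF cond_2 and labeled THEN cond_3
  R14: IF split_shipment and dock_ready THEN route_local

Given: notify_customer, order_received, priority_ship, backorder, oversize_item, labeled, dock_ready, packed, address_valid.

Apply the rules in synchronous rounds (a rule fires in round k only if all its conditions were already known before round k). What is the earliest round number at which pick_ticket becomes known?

Round 1: R3 [IF dock_ready and order_received THEN insured]; R4 [IF oversize_item THEN split_shipment]. Adds insured, split_shipment.
Round 2: R6 [IF insured and packed THEN fragile_item]; R14 [IF split_shipment and dock_ready THEN route_local]. Adds fragile_item, route_local.
Round 3: R1 [IF route_local THEN manifest_closed]; R8 [IF priority_ship and route_local THEN shipped]; R12 [IF priority_ship and fragile_item THEN cond_1]. Adds manifest_closed, shipped, cond_1.
Round 4: R7 [IF manifest_closed and backorder THEN carrier_assigned]. Adds carrier_assigned.
Round 5: R10 [IF carrier_assigned and fragile_item THEN pick_ticket]; R11 [IF carrier_assigned THEN stock_available]. Adds pick_ticket, stock_available.
pick_ticket first appears in round 5.

5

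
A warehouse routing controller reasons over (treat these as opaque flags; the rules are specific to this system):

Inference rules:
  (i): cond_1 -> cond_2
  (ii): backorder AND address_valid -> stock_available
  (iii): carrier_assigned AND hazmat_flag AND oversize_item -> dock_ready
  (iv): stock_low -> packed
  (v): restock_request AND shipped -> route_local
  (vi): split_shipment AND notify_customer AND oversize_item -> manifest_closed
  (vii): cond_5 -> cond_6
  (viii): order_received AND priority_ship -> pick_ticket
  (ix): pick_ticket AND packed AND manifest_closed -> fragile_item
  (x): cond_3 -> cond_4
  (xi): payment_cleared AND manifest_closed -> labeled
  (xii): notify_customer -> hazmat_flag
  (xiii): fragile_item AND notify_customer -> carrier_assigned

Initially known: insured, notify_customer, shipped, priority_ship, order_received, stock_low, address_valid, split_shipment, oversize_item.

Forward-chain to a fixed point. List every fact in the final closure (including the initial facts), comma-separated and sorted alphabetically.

address_valid, carrier_assigned, dock_ready, fragile_item, hazmat_flag, insured, manifest_closed, notify_customer, order_received, oversize_item, packed, pick_ticket, priority_ship, shipped, split_shipment, stock_low

Round 1: (iv) [stock_low -> packed]; (vi) [split_shipment AND notify_customer AND oversize_item -> manifest_closed]; (viii) [order_received AND priority_ship -> pick_ticket]; (xii) [notify_customer -> hazmat_flag]. Adds packed, manifest_closed, pick_ticket, hazmat_flag.
Round 2: (ix) [pick_ticket AND packed AND manifest_closed -> fragile_item]. Adds fragile_item.
Round 3: (xiii) [fragile_item AND notify_customer -> carrier_assigned]. Adds carrier_assigned.
Round 4: (iii) [carrier_assigned AND hazmat_flag AND oversize_item -> dock_ready]. Adds dock_ready.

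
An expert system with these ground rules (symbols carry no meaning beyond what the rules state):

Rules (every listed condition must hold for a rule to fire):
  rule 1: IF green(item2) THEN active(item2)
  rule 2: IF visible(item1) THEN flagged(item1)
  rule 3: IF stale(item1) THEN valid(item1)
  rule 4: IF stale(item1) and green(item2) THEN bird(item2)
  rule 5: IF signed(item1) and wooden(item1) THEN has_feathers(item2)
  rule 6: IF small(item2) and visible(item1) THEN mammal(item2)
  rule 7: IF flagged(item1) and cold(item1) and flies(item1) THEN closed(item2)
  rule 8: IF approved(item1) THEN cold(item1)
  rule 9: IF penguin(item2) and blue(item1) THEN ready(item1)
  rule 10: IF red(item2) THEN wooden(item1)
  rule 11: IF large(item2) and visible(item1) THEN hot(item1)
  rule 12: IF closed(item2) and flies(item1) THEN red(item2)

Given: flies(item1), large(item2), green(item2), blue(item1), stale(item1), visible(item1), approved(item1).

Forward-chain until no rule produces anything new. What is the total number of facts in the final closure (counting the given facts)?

16

Round 1 fires rule 1, rule 2, rule 3, rule 4, rule 8, rule 11, giving active(item2), flagged(item1), valid(item1), bird(item2), cold(item1), hot(item1).
Round 2 fires rule 7, giving closed(item2).
Round 3 fires rule 12, giving red(item2).
Round 4 fires rule 10, giving wooden(item1).
Closure: {active(item2), approved(item1), bird(item2), blue(item1), closed(item2), cold(item1), flagged(item1), flies(item1), green(item2), hot(item1), large(item2), red(item2), stale(item1), valid(item1), visible(item1), wooden(item1)} — 16 facts.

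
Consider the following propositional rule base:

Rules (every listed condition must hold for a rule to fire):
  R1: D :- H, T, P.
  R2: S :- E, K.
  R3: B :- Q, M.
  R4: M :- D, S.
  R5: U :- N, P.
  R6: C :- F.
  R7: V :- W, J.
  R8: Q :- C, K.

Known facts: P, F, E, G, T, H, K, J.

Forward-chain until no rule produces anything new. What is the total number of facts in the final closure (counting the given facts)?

Round 1: R1 [D :- H, T, P.]; R2 [S :- E, K.]; R6 [C :- F.]. New: D, S, C.
Round 2: R4 [M :- D, S.]; R8 [Q :- C, K.]. New: M, Q.
Round 3: R3 [B :- Q, M.]. New: B.
Closure: {B, C, D, E, F, G, H, J, K, M, P, Q, S, T} — 14 facts.

14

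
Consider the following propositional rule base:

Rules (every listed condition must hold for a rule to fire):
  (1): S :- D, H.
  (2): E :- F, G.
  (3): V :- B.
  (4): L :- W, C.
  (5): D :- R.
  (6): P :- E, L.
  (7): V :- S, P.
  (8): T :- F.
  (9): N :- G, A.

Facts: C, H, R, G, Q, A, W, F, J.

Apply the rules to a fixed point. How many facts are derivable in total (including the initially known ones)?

17

[1] (2) [E :- F, G.]; (4) [L :- W, C.]; (5) [D :- R.]; (8) [T :- F.]; (9) [N :- G, A.]. ⇒ new: E, L, D, T, N.
[2] (1) [S :- D, H.]; (6) [P :- E, L.]. ⇒ new: S, P.
[3] (7) [V :- S, P.]. ⇒ new: V.
Closure: {A, C, D, E, F, G, H, J, L, N, P, Q, R, S, T, V, W} — 17 facts.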